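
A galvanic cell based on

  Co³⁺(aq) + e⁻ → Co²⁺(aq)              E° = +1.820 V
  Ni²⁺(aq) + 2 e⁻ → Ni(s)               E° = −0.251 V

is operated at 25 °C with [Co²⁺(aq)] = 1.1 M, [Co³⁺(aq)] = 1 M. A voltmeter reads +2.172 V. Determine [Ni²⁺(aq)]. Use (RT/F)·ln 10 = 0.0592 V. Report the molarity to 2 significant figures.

With Co³⁺/Co²⁺ at the cathode and Ni²⁺/Ni at the anode, E°cell = +1.820 − (−0.251) = +2.071 V (n = 2).
From the Nernst equation, log Q = n(E° − E)/0.0592 = 2·(+2.071 − (+2.172))/0.0592 = −3.412.
For 2 Co³⁺(aq) + Ni(s) → 2 Co²⁺(aq) + Ni²⁺(aq), the reaction quotient is Q = ([Co²⁺(aq)]^2·[Ni²⁺(aq)]) / [Co³⁺(aq)]^2.
Isolating [Ni²⁺(aq)] in Q = 10^{−3.412} yields log [Ni²⁺(aq)] = −3.495, i.e. 0.00032 M.

0.00032 M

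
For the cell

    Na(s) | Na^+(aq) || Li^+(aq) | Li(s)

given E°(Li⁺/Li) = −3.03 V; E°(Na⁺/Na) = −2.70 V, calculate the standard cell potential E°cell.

By convention the left-hand electrode in cell notation is the anode (oxidation) and the right-hand electrode is the cathode (reduction).
E°cell = E°(right) − E°(left) = −3.03 − (−2.70) = −0.33 V.
The negative sign shows that, as written, the cell would require an external voltage to drive the reaction.

−0.33 V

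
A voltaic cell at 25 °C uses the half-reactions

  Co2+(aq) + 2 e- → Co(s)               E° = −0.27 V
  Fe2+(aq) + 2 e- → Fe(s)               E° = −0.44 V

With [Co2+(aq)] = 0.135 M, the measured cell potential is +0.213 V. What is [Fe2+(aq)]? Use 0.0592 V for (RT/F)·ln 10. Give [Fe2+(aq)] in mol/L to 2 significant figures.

Co²⁺/Co is the cathode (higher E°); E°cell = −0.27 − (−0.44) = +0.17 V with n = 2.
Rearranging E = E° − (0.0592/n)·log Q gives log Q = 2(+0.17 − (+0.213))/0.0592 = −1.453.
The balanced reaction is Co2+(aq) + Fe(s) → Co(s) + Fe2+(aq), so Q = [Fe2+(aq)] / [Co2+(aq)].
Substituting the known concentrations and solving, log [Fe2+(aq)] = −2.323 and [Fe2+(aq)] = 0.0048 M.

0.0048 M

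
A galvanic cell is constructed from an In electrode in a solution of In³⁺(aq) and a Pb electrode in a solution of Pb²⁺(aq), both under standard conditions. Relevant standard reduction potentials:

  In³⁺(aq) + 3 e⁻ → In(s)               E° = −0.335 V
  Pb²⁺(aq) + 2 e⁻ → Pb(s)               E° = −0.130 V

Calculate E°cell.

+0.205 V

Of the two couples in this cell, the one with the more positive reduction potential is reduced at the cathode: here that is Pb²⁺/Pb (−0.130 V); In³⁺/In (−0.335 V) is the anode.
E°cell = E°(cathode) − E°(anode) = −0.130 − (−0.335) = +0.205 V.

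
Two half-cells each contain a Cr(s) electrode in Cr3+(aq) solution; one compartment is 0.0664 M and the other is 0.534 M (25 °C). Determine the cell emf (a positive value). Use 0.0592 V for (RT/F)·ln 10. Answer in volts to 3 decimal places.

0.018 V

For a concentration cell E°cell = 0, since both electrodes use the same couple.
The compartment with the higher Cr3+(aq) concentration (0.534 M) acts as the cathode; ions are reduced there and produced at the dilute (0.0664 M) anode.
With n = 3, Ecell = −(0.0592/3)·log([dilute]/[conc]) = −(0.0592/3)·log(0.0664/0.534) = +0.018 V.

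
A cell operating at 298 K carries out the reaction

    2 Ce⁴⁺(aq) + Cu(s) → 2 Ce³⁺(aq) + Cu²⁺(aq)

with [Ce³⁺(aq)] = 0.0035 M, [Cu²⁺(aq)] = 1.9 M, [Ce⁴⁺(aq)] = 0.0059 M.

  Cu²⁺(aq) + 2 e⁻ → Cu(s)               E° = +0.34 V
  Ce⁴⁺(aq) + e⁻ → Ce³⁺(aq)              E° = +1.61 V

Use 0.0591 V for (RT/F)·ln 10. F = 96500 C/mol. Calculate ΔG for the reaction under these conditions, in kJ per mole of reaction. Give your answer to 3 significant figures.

With Ce⁴⁺/Ce³⁺ reduced at the cathode, E°cell = +1.61 − (+0.34) = +1.27 V and n = 2.
Q = ([Ce³⁺(aq)]^2·[Cu²⁺(aq)]) / [Ce⁴⁺(aq)]^2 = 0.669, so log Q = −0.175 and E = +1.27 − (0.0591/2)(−0.175) = +1.2752 V.
Finally ΔG = −nFE = −(2)(96500 C/mol)(+1.2752 V) = −246 kJ/mol.

−246 kJ/mol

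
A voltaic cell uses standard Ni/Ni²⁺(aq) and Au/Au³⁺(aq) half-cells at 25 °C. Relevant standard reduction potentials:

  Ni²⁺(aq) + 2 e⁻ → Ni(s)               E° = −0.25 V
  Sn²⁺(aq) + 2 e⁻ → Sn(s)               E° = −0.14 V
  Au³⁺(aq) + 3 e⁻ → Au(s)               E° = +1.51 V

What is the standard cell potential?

Of the two couples in this cell, the one with the more positive reduction potential is reduced at the cathode: here that is Au³⁺/Au (+1.51 V); Ni²⁺/Ni (−0.25 V) is the anode.
E°cell = E°(cathode) − E°(anode) = +1.51 − (−0.25) = +1.76 V.

+1.76 V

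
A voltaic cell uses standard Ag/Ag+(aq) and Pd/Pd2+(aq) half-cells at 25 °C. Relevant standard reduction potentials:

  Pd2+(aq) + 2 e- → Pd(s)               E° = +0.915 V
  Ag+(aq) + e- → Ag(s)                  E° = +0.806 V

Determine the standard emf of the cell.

+0.109 V

The Pd²⁺/Pd couple has the higher E°, so Pd ion is reduced (cathode) and Ag is oxidized (anode).
E°cell = E°(cathode) − E°(anode) = +0.915 − (+0.806) = +0.109 V.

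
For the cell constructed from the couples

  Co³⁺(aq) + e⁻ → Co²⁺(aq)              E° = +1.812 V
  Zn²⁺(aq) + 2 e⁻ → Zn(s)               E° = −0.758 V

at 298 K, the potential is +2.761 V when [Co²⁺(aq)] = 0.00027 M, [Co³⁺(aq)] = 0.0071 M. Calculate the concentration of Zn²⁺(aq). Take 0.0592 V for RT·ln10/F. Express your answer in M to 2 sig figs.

Co³⁺/Co²⁺ is the cathode (higher E°); E°cell = +1.812 − (−0.758) = +2.570 V with n = 2.
From the Nernst equation, log Q = n(E° − E)/0.0592 = 2·(+2.570 − (+2.761))/0.0592 = −6.453.
For 2 Co³⁺(aq) + Zn(s) → 2 Co²⁺(aq) + Zn²⁺(aq), the reaction quotient is Q = ([Co²⁺(aq)]^2·[Zn²⁺(aq)]) / [Co³⁺(aq)]^2.
Isolating [Zn²⁺(aq)] in Q = 10^{−6.453} yields log [Zn²⁺(aq)] = −3.613, i.e. 0.00024 M.

0.00024 M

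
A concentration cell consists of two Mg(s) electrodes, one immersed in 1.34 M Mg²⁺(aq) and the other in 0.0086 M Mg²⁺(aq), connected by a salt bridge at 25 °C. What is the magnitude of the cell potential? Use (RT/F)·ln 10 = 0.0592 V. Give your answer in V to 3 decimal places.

For a concentration cell E°cell = 0, since both electrodes use the same couple.
The compartment with the higher Mg²⁺(aq) concentration (1.34 M) acts as the cathode; ions are reduced there and produced at the dilute (0.0086 M) anode.
With n = 2, Ecell = −(0.0592/2)·log([dilute]/[conc]) = −(0.0592/2)·log(0.0086/1.34) = +0.065 V.

0.065 V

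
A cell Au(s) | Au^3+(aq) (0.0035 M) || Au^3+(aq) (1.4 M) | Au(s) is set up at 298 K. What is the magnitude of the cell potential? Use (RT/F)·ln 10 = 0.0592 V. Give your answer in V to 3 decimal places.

For a concentration cell E°cell = 0, since both electrodes use the same couple.
The compartment with the higher Au^3+(aq) concentration (1.4 M) acts as the cathode; ions are reduced there and produced at the dilute (0.0035 M) anode.
With n = 3, Ecell = −(0.0592/3)·log([dilute]/[conc]) = −(0.0592/3)·log(0.0035/1.4) = +0.051 V.

0.051 V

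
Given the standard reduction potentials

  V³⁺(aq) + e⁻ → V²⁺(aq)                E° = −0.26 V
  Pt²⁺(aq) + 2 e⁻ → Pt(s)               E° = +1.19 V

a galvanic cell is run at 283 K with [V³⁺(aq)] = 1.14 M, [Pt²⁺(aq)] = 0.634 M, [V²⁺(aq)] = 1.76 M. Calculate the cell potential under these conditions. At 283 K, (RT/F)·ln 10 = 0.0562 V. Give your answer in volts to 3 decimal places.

Since E°(Pt²⁺/Pt) > E°(V³⁺/V²⁺), Pt²⁺/Pt serves as the cathode.
The standard potential is +1.19 − (−0.26) = +1.45 V and the balanced reaction transfers n = 2 electrons.
The balanced reaction is Pt²⁺(aq) + 2 V²⁺(aq) → Pt(s) + 2 V³⁺(aq), so Q = [V³⁺(aq)]^2 / ([Pt²⁺(aq)]·[V²⁺(aq)]^2) = 0.662 and log Q = −0.179.
Applying E = E° − (RT ln10/nF)·log Q gives +1.45 − (0.0562/2)(−0.179) = +1.455 V.

+1.455 V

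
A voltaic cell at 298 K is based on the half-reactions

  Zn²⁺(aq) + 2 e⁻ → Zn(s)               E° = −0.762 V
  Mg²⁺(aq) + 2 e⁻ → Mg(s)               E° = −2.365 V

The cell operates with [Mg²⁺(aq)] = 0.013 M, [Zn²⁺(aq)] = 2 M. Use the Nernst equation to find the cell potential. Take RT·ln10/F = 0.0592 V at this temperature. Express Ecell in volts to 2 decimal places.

+1.67 V

Zn²⁺/Zn is reduced (cathode, E° = −0.762 V) and Mg²⁺/Mg is oxidized (anode).
E°cell = E°cat − E°an = −0.762 − (−2.365) = +1.603 V; n = 2.
Balancing gives Zn²⁺(aq) + Mg(s) → Zn(s) + Mg²⁺(aq); hence Q = [Mg²⁺(aq)] / [Zn²⁺(aq)] = 0.0065 (log Q = −2.187).
By the Nernst equation, E = +1.603 − (0.0592/2)·(−2.187) = +1.67 V.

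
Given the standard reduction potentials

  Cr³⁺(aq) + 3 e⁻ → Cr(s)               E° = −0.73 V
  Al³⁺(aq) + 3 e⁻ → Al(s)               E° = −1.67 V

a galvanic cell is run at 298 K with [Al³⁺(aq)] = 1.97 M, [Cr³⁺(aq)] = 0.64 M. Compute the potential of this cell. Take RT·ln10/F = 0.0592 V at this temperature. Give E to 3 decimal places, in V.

+0.930 V

Since E°(Cr³⁺/Cr) > E°(Al³⁺/Al), Cr³⁺/Cr serves as the cathode.
E°cell = E°cat − E°an = −0.73 − (−1.67) = +0.94 V; n = 3.
For the overall reaction Cr³⁺(aq) + Al(s) → Cr(s) + Al³⁺(aq), Q = [Al³⁺(aq)] / [Cr³⁺(aq)] = 3.08, giving log Q = 0.488.
By the Nernst equation, E = +0.94 − (0.0592/3)·(0.488) = +0.930 V.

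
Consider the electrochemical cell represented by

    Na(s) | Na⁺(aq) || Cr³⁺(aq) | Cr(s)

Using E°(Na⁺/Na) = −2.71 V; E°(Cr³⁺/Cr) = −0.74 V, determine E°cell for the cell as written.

By convention the left-hand electrode in cell notation is the anode (oxidation) and the right-hand electrode is the cathode (reduction).
E°cell = E°(right) − E°(left) = −0.74 − (−2.71) = +1.97 V.

+1.97 V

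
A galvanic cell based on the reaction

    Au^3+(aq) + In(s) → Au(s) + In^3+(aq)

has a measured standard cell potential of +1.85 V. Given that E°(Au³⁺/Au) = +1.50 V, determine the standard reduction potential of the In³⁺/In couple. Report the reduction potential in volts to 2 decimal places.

In the reaction as written the Au³⁺/Au couple is reduced (cathode) and In³⁺/In is oxidized (anode), so E°cell = E°(Au³⁺/Au) − E°(In³⁺/In).
E°(In³⁺/In) = E°(cathode) − E°cell = +1.50 − (+1.85) = −0.35 V.

−0.35 V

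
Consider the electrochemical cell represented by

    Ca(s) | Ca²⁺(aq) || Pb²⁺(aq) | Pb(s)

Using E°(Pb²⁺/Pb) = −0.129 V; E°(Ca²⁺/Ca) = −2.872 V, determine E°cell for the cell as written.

+2.743 V

By convention the left-hand electrode in cell notation is the anode (oxidation) and the right-hand electrode is the cathode (reduction).
E°cell = E°(right) − E°(left) = −0.129 − (−2.872) = +2.743 V.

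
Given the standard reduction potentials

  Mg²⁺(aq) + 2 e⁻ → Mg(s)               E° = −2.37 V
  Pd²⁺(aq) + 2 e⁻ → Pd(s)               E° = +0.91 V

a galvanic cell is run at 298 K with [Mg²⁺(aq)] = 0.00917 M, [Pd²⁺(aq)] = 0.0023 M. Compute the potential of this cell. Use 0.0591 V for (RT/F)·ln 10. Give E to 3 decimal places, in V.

+3.262 V

Pd²⁺/Pd is reduced (cathode, E° = +0.91 V) and Mg²⁺/Mg is oxidized (anode).
E°cell = +0.91 − (−2.37) = +3.28 V, with n = 2 electrons transferred.
For the overall reaction Pd²⁺(aq) + Mg(s) → Pd(s) + Mg²⁺(aq), Q = [Mg²⁺(aq)] / [Pd²⁺(aq)] = 3.99, giving log Q = 0.601.
E = E° − (0.0591/n)·log Q = +3.28 − (0.0591/2)(0.601) = +3.262 V.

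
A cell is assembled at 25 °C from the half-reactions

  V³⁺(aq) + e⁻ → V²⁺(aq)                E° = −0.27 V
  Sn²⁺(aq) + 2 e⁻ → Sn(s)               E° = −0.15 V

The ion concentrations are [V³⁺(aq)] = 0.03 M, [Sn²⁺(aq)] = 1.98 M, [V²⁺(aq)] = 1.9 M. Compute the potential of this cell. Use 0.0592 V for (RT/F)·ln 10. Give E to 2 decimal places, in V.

+0.24 V

Since E°(Sn²⁺/Sn) > E°(V³⁺/V²⁺), Sn²⁺/Sn serves as the cathode.
E°cell = −0.15 − (−0.27) = +0.12 V, with n = 2 electrons transferred.
The balanced reaction is Sn²⁺(aq) + 2 V²⁺(aq) → Sn(s) + 2 V³⁺(aq), so Q = [V³⁺(aq)]^2 / ([Sn²⁺(aq)]·[V²⁺(aq)]^2) = 0.000126 and log Q = −3.900.
Applying E = E° − (RT ln10/nF)·log Q gives +0.12 − (0.0592/2)(−3.900) = +0.24 V.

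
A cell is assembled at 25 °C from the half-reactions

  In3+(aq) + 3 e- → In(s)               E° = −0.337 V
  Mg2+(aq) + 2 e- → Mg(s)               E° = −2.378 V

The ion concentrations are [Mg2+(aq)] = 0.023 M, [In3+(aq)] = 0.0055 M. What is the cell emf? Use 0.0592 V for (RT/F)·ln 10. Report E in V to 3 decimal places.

The In³⁺/In couple has the more positive E°, so it is the cathode; Mg²⁺/Mg is the anode.
E°cell = −0.337 − (−2.378) = +2.041 V, with n = 6 electrons transferred.
The balanced reaction is 2 In3+(aq) + 3 Mg(s) → 2 In(s) + 3 Mg2+(aq), so Q = [Mg2+(aq)]^3 / [In3+(aq)]^2 = 0.402 and log Q = −0.396.
By the Nernst equation, E = +2.041 − (0.0592/6)·(−0.396) = +2.045 V.

+2.045 V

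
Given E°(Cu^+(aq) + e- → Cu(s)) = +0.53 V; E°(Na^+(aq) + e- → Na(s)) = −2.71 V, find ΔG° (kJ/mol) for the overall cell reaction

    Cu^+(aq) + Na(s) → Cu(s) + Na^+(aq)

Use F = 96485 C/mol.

−313 kJ/mol

In the reaction as written Cu^+(aq) is reduced, so the Cu⁺/Cu couple is the cathode and Na⁺/Na is the anode.
E°cell = +0.53 − (−2.71) = +3.24 V; balancing electrons gives n = 1.
ΔG° = −nFE°cell = −(1)(96485)(+3.24) J/mol = −313 kJ/mol.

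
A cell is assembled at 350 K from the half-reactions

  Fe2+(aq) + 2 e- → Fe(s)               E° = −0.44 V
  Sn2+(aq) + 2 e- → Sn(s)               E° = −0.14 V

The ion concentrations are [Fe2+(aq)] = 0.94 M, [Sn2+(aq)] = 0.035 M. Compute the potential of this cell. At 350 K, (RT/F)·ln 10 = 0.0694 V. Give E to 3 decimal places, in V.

Since E°(Sn²⁺/Sn) > E°(Fe²⁺/Fe), Sn²⁺/Sn serves as the cathode.
The standard potential is −0.14 − (−0.44) = +0.30 V and the balanced reaction transfers n = 2 electrons.
For the overall reaction Sn2+(aq) + Fe(s) → Sn(s) + Fe2+(aq), Q = [Fe2+(aq)] / [Sn2+(aq)] = 26.9, giving log Q = 1.429.
E = E° − (0.0694/n)·log Q = +0.30 − (0.0694/2)(1.429) = +0.250 V.

+0.250 V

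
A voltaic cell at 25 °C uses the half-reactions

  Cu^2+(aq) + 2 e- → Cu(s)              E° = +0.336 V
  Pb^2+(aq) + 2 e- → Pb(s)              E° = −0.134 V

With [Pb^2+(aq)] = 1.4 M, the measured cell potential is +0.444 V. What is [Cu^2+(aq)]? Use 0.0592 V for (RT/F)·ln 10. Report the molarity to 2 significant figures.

The Cu²⁺/Cu couple has the larger reduction potential, so it is the cathode: E°cell = +0.336 − (−0.134) = +0.470 V and n = 2.
Rearranging E = E° − (0.0592/n)·log Q gives log Q = 2(+0.470 − (+0.444))/0.0592 = 0.878.
For Cu^2+(aq) + Pb(s) → Cu(s) + Pb^2+(aq), the reaction quotient is Q = [Pb^2+(aq)] / [Cu^2+(aq)].
Solving for the unknown gives log [Cu^2+(aq)] = −0.732, so [Cu^2+(aq)] ≈ 0.19 M.

0.19 M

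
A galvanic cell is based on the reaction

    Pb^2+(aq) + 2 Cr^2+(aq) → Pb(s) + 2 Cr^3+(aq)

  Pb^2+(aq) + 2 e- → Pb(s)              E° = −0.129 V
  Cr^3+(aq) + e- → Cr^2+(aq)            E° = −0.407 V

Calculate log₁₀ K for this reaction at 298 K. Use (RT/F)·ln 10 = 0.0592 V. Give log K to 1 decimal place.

The Pb²⁺/Pb couple is reduced (cathode); E°cell = −0.129 − (−0.407) = +0.278 V with n = 2.
At equilibrium E = 0, so log K = nE°cell / 0.0592 = (2)(+0.278) / 0.0592 = 9.4.

log K = 9.4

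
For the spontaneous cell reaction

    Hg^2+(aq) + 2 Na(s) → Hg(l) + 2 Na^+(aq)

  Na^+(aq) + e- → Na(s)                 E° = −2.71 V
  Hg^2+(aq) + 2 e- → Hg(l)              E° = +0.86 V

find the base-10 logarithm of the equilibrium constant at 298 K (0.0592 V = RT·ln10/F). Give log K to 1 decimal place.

log K = 120.6

The Hg²⁺/Hg couple is reduced (cathode); E°cell = +0.86 − (−2.71) = +3.57 V with n = 2.
At equilibrium E = 0, so log K = nE°cell / 0.0592 = (2)(+3.57) / 0.0592 = 120.6.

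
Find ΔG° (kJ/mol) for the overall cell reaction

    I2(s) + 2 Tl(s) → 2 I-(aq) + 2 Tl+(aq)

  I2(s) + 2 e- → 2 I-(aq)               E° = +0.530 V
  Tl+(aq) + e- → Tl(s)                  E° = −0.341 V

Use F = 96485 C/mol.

−168 kJ/mol

In the reaction as written I2(s) is reduced, so the I₂/I⁻ couple is the cathode and Tl⁺/Tl is the anode.
E°cell = +0.530 − (−0.341) = +0.871 V; balancing electrons gives n = 2.
ΔG° = −nFE°cell = −(2)(96485)(+0.871) J/mol = −168 kJ/mol.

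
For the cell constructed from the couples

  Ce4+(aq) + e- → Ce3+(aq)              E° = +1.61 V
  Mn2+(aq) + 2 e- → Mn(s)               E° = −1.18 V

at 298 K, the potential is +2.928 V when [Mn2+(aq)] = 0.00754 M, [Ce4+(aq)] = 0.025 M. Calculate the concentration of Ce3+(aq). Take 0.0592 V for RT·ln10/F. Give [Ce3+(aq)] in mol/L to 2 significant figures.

Ce⁴⁺/Ce³⁺ is the cathode (higher E°); E°cell = +1.61 − (−1.18) = +2.79 V with n = 2.
Since E = E° − (0.0592/n)·log Q, log Q = n(E° − E)/0.0592 = −4.662.
Balancing electrons gives 2 Ce4+(aq) + Mn(s) → 2 Ce3+(aq) + Mn2+(aq); thus Q = ([Ce3+(aq)]^2·[Mn2+(aq)]) / [Ce4+(aq)]^2.
Isolating [Ce3+(aq)] in Q = 10^{−4.662} yields log [Ce3+(aq)] = −2.872, i.e. 0.0013 M.

0.0013 M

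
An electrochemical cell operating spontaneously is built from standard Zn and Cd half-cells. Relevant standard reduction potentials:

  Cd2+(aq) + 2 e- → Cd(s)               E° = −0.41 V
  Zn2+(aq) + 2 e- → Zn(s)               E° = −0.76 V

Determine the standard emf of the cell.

+0.35 V

The Cd²⁺/Cd couple has the higher E°, so Cd ion is reduced (cathode) and Zn is oxidized (anode).
E°cell = E°(cathode) − E°(anode) = −0.41 − (−0.76) = +0.35 V.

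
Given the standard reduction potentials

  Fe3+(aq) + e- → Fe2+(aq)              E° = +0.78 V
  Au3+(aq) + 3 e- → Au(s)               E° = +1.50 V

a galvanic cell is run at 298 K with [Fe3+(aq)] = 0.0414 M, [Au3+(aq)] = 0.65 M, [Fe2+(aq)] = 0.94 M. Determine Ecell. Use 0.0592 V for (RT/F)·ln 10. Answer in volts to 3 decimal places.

Au³⁺/Au is reduced (cathode, E° = +1.50 V) and Fe³⁺/Fe²⁺ is oxidized (anode).
E°cell = E°cat − E°an = +1.50 − (+0.78) = +0.72 V; n = 3.
For the overall reaction Au3+(aq) + 3 Fe2+(aq) → Au(s) + 3 Fe3+(aq), Q = [Fe3+(aq)]^3 / ([Au3+(aq)]·[Fe2+(aq)]^3) = 0.000131, giving log Q = −3.881.
Applying E = E° − (RT ln10/nF)·log Q gives +0.72 − (0.0592/3)(−3.881) = +0.797 V.

+0.797 V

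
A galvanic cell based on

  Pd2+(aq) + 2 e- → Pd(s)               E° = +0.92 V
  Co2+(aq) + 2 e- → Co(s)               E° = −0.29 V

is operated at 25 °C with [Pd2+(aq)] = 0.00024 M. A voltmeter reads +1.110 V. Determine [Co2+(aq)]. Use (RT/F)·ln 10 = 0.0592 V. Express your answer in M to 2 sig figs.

The Pd²⁺/Pd couple has the larger reduction potential, so it is the cathode: E°cell = +0.92 − (−0.29) = +1.21 V and n = 2.
From the Nernst equation, log Q = n(E° − E)/0.0592 = 2·(+1.21 − (+1.110))/0.0592 = 3.378.
Balancing electrons gives Pd2+(aq) + Co(s) → Pd(s) + Co2+(aq); thus Q = [Co2+(aq)] / [Pd2+(aq)].
Isolating [Co2+(aq)] in Q = 10^{3.378} yields log [Co2+(aq)] = −0.242, i.e. 0.57 M.

0.57 M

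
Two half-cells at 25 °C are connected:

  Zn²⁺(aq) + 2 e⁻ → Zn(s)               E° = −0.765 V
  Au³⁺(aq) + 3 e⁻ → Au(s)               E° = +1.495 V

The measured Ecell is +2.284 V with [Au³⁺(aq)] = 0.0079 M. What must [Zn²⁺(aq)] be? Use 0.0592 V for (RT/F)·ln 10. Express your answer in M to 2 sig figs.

Au³⁺/Au is the cathode (higher E°); E°cell = +1.495 − (−0.765) = +2.260 V with n = 6.
Since E = E° − (0.0592/n)·log Q, log Q = n(E° − E)/0.0592 = −2.432.
For 2 Au³⁺(aq) + 3 Zn(s) → 2 Au(s) + 3 Zn²⁺(aq), the reaction quotient is Q = [Zn²⁺(aq)]^3 / [Au³⁺(aq)]^2.
Solving for the unknown gives log [Zn²⁺(aq)] = −2.212, so [Zn²⁺(aq)] ≈ 0.0061 M.

0.0061 M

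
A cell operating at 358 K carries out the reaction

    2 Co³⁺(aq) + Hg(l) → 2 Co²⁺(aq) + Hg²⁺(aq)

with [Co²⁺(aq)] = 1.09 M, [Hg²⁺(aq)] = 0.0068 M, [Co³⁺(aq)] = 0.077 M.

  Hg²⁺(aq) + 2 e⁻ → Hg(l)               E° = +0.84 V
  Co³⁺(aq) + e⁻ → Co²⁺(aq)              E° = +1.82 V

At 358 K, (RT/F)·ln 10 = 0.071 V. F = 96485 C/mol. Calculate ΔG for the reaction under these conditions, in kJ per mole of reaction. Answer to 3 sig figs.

−188 kJ/mol

With Co³⁺/Co²⁺ reduced at the cathode, E°cell = +1.82 − (+0.84) = +0.98 V and n = 2.
The reaction quotient is ([Co²⁺(aq)]^2·[Hg²⁺(aq)]) / [Co³⁺(aq)]^2 = 1.36; by Nernst, E = +0.98 − (0.071/2)(0.134) = +0.9752 V.
Finally ΔG = −nFE = −(2)(96485 C/mol)(+0.9752 V) = −188 kJ/mol.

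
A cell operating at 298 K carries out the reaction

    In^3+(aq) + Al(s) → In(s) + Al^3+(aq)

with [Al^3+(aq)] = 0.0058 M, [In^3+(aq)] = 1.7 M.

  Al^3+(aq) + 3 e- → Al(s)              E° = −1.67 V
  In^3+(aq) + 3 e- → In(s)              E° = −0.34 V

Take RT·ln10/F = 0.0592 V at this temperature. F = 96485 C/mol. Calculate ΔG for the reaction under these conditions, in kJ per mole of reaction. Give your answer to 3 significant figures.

−399 kJ/mol

The standard cell potential is −0.34 − (−1.67) = +1.33 V, with n = 3 electrons in the balanced equation.
The reaction quotient is [Al^3+(aq)] / [In^3+(aq)] = 0.00341; by Nernst, E = +1.33 − (0.0592/3)(−2.467) = +1.3787 V.
Finally ΔG = −nFE = −(3)(96485 C/mol)(+1.3787 V) = −399 kJ/mol.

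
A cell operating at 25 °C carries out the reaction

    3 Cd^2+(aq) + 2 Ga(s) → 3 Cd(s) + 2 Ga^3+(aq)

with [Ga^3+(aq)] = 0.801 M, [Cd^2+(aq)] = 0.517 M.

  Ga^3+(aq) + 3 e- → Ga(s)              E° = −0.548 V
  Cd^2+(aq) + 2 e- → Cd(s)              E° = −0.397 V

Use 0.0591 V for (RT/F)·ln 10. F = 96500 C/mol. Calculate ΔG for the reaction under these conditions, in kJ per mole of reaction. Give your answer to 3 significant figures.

The standard cell potential is −0.397 − (−0.548) = +0.151 V, with n = 6 electrons in the balanced equation.
The reaction quotient is [Ga^3+(aq)]^2 / [Cd^2+(aq)]^3 = 4.64; by Nernst, E = +0.151 − (0.0591/6)(0.667) = +0.1444 V.
Then ΔG = −nFE = −6 × 96500 × +0.1444 J/mol = −83.6 kJ/mol.

−83.6 kJ/mol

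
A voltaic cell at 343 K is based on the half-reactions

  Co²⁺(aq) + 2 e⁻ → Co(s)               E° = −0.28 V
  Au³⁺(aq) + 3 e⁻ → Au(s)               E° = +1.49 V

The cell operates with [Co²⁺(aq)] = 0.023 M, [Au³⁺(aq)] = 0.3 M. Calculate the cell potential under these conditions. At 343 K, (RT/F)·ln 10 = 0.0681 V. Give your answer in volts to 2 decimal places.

Au³⁺/Au is reduced (cathode, E° = +1.49 V) and Co²⁺/Co is oxidized (anode).
The standard potential is +1.49 − (−0.28) = +1.77 V and the balanced reaction transfers n = 6 electrons.
Balancing gives 2 Au³⁺(aq) + 3 Co(s) → 2 Au(s) + 3 Co²⁺(aq); hence Q = [Co²⁺(aq)]^3 / [Au³⁺(aq)]^2 = 0.000135 (log Q = −3.869).
E = E° − (0.0681/n)·log Q = +1.77 − (0.0681/6)(−3.869) = +1.81 V.

+1.81 V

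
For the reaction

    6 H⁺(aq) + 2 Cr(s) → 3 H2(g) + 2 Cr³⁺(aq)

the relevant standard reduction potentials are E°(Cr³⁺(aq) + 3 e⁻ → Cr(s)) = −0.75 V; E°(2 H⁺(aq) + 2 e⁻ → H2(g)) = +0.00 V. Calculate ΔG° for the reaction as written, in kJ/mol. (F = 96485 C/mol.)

−434 kJ/mol

In the reaction as written H⁺(aq) is reduced, so the 2H⁺/H₂ couple is the cathode and Cr³⁺/Cr is the anode.
E°cell = +0.00 − (−0.75) = +0.75 V; balancing electrons gives n = 6.
ΔG° = −nFE°cell = −(6)(96485)(+0.75) J/mol = −434 kJ/mol.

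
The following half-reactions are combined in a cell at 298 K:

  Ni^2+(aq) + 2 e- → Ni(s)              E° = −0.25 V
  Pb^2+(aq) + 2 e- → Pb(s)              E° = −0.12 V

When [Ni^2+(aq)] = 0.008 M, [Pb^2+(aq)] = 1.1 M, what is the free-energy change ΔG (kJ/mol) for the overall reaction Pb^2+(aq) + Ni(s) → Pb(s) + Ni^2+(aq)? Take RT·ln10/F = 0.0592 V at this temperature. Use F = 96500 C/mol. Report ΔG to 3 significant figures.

With Pb²⁺/Pb reduced at the cathode, E°cell = −0.12 − (−0.25) = +0.13 V and n = 2.
Here Q = [Ni^2+(aq)] / [Pb^2+(aq)] = 0.00727 (log Q = −2.138), giving E = +0.13 − (0.0592/2)·(−2.138) = +0.1933 V.
ΔG = −nFE = −(2)(96500)(+0.1933) J/mol = −37.3 kJ/mol.

−37.3 kJ/mol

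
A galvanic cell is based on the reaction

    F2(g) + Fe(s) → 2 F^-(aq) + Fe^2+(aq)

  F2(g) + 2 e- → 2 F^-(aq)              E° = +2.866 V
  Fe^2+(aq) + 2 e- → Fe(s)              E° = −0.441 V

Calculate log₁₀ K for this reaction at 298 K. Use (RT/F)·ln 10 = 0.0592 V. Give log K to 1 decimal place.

log K = 111.7

The F₂/F⁻ couple is reduced (cathode); E°cell = +2.866 − (−0.441) = +3.307 V with n = 2.
At equilibrium E = 0, so log K = nE°cell / 0.0592 = (2)(+3.307) / 0.0592 = 111.7.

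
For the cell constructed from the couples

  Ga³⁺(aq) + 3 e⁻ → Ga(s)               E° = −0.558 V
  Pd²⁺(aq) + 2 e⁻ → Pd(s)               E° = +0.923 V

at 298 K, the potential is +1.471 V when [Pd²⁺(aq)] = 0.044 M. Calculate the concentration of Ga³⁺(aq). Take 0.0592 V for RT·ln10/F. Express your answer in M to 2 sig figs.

0.030 M

With Pd²⁺/Pd at the cathode and Ga³⁺/Ga at the anode, E°cell = +0.923 − (−0.558) = +1.481 V (n = 6).
From the Nernst equation, log Q = n(E° − E)/0.0592 = 6·(+1.481 − (+1.471))/0.0592 = 1.014.
Balancing electrons gives 3 Pd²⁺(aq) + 2 Ga(s) → 3 Pd(s) + 2 Ga³⁺(aq); thus Q = [Ga³⁺(aq)]^2 / [Pd²⁺(aq)]^3.
Substituting the known concentrations and solving, log [Ga³⁺(aq)] = −1.528 and [Ga³⁺(aq)] = 0.030 M.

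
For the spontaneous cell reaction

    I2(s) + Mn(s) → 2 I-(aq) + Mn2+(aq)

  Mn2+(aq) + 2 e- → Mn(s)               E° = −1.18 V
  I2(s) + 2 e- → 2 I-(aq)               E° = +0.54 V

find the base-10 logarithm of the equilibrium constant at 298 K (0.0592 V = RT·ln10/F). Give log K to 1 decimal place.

log K = 58.1

The I₂/I⁻ couple is reduced (cathode); E°cell = +0.54 − (−1.18) = +1.72 V with n = 2.
At equilibrium E = 0, so log K = nE°cell / 0.0592 = (2)(+1.72) / 0.0592 = 58.1.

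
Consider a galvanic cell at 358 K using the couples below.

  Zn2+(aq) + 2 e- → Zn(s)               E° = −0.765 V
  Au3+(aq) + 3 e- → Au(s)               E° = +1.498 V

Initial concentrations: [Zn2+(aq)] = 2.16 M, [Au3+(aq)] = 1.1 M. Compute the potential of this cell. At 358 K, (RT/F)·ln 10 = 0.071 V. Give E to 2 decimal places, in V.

Au³⁺/Au is reduced (cathode, E° = +1.498 V) and Zn²⁺/Zn is oxidized (anode).
E°cell = E°cat − E°an = +1.498 − (−0.765) = +2.263 V; n = 6.
For the overall reaction 2 Au3+(aq) + 3 Zn(s) → 2 Au(s) + 3 Zn2+(aq), Q = [Zn2+(aq)]^3 / [Au3+(aq)]^2 = 8.33, giving log Q = 0.921.
E = E° − (0.071/n)·log Q = +2.263 − (0.071/6)(0.921) = +2.25 V.

+2.25 V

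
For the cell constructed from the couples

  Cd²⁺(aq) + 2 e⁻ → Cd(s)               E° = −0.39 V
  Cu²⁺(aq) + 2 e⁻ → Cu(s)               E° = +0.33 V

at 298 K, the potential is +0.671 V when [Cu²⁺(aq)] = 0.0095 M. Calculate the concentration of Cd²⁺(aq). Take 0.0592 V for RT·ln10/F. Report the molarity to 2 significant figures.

0.43 M

The Cu²⁺/Cu couple has the larger reduction potential, so it is the cathode: E°cell = +0.33 − (−0.39) = +0.72 V and n = 2.
Since E = E° − (0.0592/n)·log Q, log Q = n(E° − E)/0.0592 = 1.655.
For Cu²⁺(aq) + Cd(s) → Cu(s) + Cd²⁺(aq), the reaction quotient is Q = [Cd²⁺(aq)] / [Cu²⁺(aq)].
Isolating [Cd²⁺(aq)] in Q = 10^{1.655} yields log [Cd²⁺(aq)] = −0.367, i.e. 0.43 M.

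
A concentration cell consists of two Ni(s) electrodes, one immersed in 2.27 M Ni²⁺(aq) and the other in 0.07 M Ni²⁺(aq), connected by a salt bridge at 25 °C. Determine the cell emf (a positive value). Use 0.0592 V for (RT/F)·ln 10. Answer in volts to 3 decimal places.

0.045 V

For a concentration cell E°cell = 0, since both electrodes use the same couple.
The compartment with the higher Ni²⁺(aq) concentration (2.27 M) acts as the cathode; ions are reduced there and produced at the dilute (0.07 M) anode.
With n = 2, Ecell = −(0.0592/2)·log([dilute]/[conc]) = −(0.0592/2)·log(0.07/2.27) = +0.045 V.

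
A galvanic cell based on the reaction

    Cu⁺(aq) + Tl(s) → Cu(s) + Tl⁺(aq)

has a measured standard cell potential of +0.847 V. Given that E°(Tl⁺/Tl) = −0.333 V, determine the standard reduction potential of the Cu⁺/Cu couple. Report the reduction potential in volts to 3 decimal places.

In the reaction as written the Cu⁺/Cu couple is reduced (cathode) and Tl⁺/Tl is oxidized (anode), so E°cell = E°(Cu⁺/Cu) − E°(Tl⁺/Tl).
E°(Cu⁺/Cu) = E°cell + E°(anode) = +0.847 + (−0.333) = +0.514 V.

+0.514 V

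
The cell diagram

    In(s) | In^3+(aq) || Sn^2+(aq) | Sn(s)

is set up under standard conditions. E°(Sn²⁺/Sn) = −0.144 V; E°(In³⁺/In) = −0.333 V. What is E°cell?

+0.189 V

By convention the left-hand electrode in cell notation is the anode (oxidation) and the right-hand electrode is the cathode (reduction).
E°cell = E°(right) − E°(left) = −0.144 − (−0.333) = +0.189 V.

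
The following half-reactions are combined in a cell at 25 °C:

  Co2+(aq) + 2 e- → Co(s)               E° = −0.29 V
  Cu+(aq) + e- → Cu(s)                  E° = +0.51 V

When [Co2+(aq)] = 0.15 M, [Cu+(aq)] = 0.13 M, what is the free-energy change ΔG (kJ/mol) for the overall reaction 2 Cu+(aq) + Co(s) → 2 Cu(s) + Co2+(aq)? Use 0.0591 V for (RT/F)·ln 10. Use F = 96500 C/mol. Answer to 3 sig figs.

E°cell = +0.51 − (−0.29) = +0.80 V; the balanced reaction transfers n = 2 electrons.
Here Q = [Co2+(aq)] / [Cu+(aq)]^2 = 8.88 (log Q = 0.948), giving E = +0.80 − (0.0591/2)·(0.948) = +0.7720 V.
ΔG = −nFE = −(2)(96500)(+0.7720) J/mol = −149 kJ/mol.

−149 kJ/mol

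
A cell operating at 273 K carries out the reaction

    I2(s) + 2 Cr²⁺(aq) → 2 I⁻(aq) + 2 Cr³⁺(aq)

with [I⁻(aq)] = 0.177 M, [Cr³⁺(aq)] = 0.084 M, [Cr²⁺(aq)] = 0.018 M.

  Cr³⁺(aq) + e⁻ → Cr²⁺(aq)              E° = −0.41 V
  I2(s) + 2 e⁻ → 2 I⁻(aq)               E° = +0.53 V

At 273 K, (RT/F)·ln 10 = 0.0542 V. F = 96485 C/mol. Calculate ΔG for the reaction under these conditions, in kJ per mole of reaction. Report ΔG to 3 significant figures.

−182 kJ/mol

E°cell = +0.53 − (−0.41) = +0.94 V; the balanced reaction transfers n = 2 electrons.
Here Q = ([I⁻(aq)]^2·[Cr³⁺(aq)]^2) / [Cr²⁺(aq)]^2 = 0.682 (log Q = −0.166), giving E = +0.94 − (0.0542/2)·(−0.166) = +0.9445 V.
Finally ΔG = −nFE = −(2)(96485 C/mol)(+0.9445 V) = −182 kJ/mol.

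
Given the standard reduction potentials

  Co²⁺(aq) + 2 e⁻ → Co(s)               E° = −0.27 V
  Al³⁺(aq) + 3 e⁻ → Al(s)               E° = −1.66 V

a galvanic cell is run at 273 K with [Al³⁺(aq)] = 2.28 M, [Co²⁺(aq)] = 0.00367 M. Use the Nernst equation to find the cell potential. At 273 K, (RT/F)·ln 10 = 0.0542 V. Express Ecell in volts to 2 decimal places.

Since E°(Co²⁺/Co) > E°(Al³⁺/Al), Co²⁺/Co serves as the cathode.
E°cell = E°cat − E°an = −0.27 − (−1.66) = +1.39 V; n = 6.
The balanced reaction is 3 Co²⁺(aq) + 2 Al(s) → 3 Co(s) + 2 Al³⁺(aq), so Q = [Al³⁺(aq)]^2 / [Co²⁺(aq)]^3 = 1.05×10^8 and log Q = 8.022.
E = E° − (0.0542/n)·log Q = +1.39 − (0.0542/6)(8.022) = +1.32 V.

+1.32 V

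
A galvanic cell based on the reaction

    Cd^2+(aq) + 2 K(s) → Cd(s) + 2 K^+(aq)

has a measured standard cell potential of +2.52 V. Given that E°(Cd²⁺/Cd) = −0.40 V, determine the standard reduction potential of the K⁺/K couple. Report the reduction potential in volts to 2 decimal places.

In the reaction as written the Cd²⁺/Cd couple is reduced (cathode) and K⁺/K is oxidized (anode), so E°cell = E°(Cd²⁺/Cd) − E°(K⁺/K).
E°(K⁺/K) = E°(cathode) − E°cell = −0.40 − (+2.52) = −2.92 V.

−2.92 V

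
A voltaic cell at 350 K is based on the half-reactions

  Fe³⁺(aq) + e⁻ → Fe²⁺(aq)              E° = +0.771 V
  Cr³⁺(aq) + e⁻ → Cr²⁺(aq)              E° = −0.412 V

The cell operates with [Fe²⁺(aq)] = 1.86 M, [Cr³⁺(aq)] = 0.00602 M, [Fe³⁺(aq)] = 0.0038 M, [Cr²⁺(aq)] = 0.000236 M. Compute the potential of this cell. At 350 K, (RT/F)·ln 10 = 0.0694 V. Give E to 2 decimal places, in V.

Since E°(Fe³⁺/Fe²⁺) > E°(Cr³⁺/Cr²⁺), Fe³⁺/Fe²⁺ serves as the cathode.
E°cell = +0.771 − (−0.412) = +1.183 V, with n = 1 electron transferred.
The balanced reaction is Fe³⁺(aq) + Cr²⁺(aq) → Fe²⁺(aq) + Cr³⁺(aq), so Q = ([Fe²⁺(aq)]·[Cr³⁺(aq)]) / ([Fe³⁺(aq)]·[Cr²⁺(aq)]) = 1.25×10^4 and log Q = 4.096.
E = E° − (0.0694/n)·log Q = +1.183 − (0.0694/1)(4.096) = +0.90 V.

+0.90 V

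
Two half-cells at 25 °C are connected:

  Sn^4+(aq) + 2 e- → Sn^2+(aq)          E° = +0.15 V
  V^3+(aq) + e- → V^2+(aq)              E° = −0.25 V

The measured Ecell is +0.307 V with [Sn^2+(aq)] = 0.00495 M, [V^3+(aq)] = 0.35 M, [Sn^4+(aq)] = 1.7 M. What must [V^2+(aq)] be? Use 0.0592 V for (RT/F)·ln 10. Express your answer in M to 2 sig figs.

With Sn⁴⁺/Sn²⁺ at the cathode and V³⁺/V²⁺ at the anode, E°cell = +0.15 − (−0.25) = +0.40 V (n = 2).
Rearranging E = E° − (0.0592/n)·log Q gives log Q = 2(+0.40 − (+0.307))/0.0592 = 3.142.
For Sn^4+(aq) + 2 V^2+(aq) → Sn^2+(aq) + 2 V^3+(aq), the reaction quotient is Q = ([Sn^2+(aq)]·[V^3+(aq)]^2) / ([Sn^4+(aq)]·[V^2+(aq)]^2).
Solving for the unknown gives log [V^2+(aq)] = −3.295, so [V^2+(aq)] ≈ 0.00051 M.

0.00051 M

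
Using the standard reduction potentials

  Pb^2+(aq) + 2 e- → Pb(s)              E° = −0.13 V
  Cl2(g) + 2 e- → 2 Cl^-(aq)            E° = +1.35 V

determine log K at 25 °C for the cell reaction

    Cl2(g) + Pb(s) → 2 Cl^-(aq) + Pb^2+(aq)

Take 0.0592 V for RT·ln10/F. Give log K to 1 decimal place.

The Cl₂/Cl⁻ couple is reduced (cathode); E°cell = +1.35 − (−0.13) = +1.48 V with n = 2.
At equilibrium E = 0, so log K = nE°cell / 0.0592 = (2)(+1.48) / 0.0592 = 50.0.

log K = 50.0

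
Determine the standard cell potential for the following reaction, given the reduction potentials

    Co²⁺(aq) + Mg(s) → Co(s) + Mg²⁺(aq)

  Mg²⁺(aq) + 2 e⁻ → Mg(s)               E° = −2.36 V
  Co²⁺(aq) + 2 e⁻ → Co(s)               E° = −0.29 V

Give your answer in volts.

+2.07 V

Co²⁺(aq) gains electrons, so the Co²⁺/Co couple is the cathode; the Mg²⁺/Mg couple is the anode.
E°cell = E°(cathode) − E°(anode) = −0.29 − (−2.36) = +2.07 V.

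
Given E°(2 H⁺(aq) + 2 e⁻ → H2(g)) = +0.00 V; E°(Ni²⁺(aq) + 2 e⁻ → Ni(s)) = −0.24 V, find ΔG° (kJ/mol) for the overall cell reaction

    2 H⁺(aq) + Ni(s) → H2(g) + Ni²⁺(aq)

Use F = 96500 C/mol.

In the reaction as written H⁺(aq) is reduced, so the 2H⁺/H₂ couple is the cathode and Ni²⁺/Ni is the anode.
E°cell = +0.00 − (−0.24) = +0.24 V; balancing electrons gives n = 2.
ΔG° = −nFE°cell = −(2)(96500)(+0.24) J/mol = −46.3 kJ/mol.

−46.3 kJ/mol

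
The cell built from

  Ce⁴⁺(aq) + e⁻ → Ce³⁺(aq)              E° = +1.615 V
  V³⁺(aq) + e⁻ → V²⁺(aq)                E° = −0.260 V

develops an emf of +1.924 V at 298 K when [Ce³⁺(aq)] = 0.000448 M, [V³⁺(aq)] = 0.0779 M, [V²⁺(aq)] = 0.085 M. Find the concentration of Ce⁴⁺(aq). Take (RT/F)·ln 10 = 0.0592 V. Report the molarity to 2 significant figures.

Ce⁴⁺/Ce³⁺ is the cathode (higher E°); E°cell = +1.615 − (−0.260) = +1.875 V with n = 1.
Rearranging E = E° − (0.0592/n)·log Q gives log Q = 1(+1.875 − (+1.924))/0.0592 = −0.828.
For Ce⁴⁺(aq) + V²⁺(aq) → Ce³⁺(aq) + V³⁺(aq), the reaction quotient is Q = ([Ce³⁺(aq)]·[V³⁺(aq)]) / ([Ce⁴⁺(aq)]·[V²⁺(aq)]).
Solving for the unknown gives log [Ce⁴⁺(aq)] = −2.559, so [Ce⁴⁺(aq)] ≈ 0.0028 M.

0.0028 M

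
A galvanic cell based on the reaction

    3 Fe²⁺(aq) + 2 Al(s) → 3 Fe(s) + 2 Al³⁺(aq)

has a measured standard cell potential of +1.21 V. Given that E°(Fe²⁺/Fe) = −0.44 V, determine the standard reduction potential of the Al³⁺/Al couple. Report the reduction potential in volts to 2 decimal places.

In the reaction as written the Fe²⁺/Fe couple is reduced (cathode) and Al³⁺/Al is oxidized (anode), so E°cell = E°(Fe²⁺/Fe) − E°(Al³⁺/Al).
E°(Al³⁺/Al) = E°(cathode) − E°cell = −0.44 − (+1.21) = −1.65 V.

−1.65 V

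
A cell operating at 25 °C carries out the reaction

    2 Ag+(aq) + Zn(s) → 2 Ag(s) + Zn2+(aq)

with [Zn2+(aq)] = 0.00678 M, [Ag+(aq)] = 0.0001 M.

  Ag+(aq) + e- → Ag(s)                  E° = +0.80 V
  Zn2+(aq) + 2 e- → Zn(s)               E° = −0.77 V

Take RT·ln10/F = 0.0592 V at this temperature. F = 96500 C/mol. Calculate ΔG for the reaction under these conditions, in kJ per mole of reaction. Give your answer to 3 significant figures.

E°cell = +0.80 − (−0.77) = +1.57 V; the balanced reaction transfers n = 2 electrons.
The reaction quotient is [Zn2+(aq)] / [Ag+(aq)]^2 = 6.78×10^5; by Nernst, E = +1.57 − (0.0592/2)(5.831) = +1.3974 V.
ΔG = −nFE = −(2)(96500)(+1.3974) J/mol = −270 kJ/mol.

−270 kJ/mol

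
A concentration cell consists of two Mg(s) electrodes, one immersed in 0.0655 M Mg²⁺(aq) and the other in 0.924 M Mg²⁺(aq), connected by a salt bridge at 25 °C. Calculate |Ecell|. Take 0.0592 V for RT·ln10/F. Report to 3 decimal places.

0.034 V

For a concentration cell E°cell = 0, since both electrodes use the same couple.
The compartment with the higher Mg²⁺(aq) concentration (0.924 M) acts as the cathode; ions are reduced there and produced at the dilute (0.0655 M) anode.
With n = 2, Ecell = −(0.0592/2)·log([dilute]/[conc]) = −(0.0592/2)·log(0.0655/0.924) = +0.034 V.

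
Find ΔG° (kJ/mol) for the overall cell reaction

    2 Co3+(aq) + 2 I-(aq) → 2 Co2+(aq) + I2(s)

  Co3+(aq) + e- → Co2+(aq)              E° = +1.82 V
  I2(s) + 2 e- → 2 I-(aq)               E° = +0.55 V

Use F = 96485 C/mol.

−245 kJ/mol

In the reaction as written Co3+(aq) is reduced, so the Co³⁺/Co²⁺ couple is the cathode and I₂/I⁻ is the anode.
E°cell = +1.82 − (+0.55) = +1.27 V; balancing electrons gives n = 2.
ΔG° = −nFE°cell = −(2)(96485)(+1.27) J/mol = −245 kJ/mol.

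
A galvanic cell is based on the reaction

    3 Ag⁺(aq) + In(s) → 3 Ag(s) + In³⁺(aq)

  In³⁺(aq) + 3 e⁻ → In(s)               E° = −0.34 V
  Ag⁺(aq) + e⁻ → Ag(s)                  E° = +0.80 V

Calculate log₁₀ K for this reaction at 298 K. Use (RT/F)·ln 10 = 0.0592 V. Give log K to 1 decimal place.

The Ag⁺/Ag couple is reduced (cathode); E°cell = +0.80 − (−0.34) = +1.14 V with n = 3.
At equilibrium E = 0, so log K = nE°cell / 0.0592 = (3)(+1.14) / 0.0592 = 57.8.

log K = 57.8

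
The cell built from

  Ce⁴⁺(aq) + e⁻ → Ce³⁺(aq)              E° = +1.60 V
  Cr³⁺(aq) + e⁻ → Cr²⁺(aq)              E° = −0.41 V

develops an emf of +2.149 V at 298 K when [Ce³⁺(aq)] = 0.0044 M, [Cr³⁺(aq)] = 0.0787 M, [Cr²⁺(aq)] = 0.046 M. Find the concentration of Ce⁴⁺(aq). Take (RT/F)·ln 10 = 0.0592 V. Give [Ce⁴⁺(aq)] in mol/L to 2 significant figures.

Ce⁴⁺/Ce³⁺ is the cathode (higher E°); E°cell = +1.60 − (−0.41) = +2.01 V with n = 1.
Rearranging E = E° − (0.0592/n)·log Q gives log Q = 1(+2.01 − (+2.149))/0.0592 = −2.348.
Balancing electrons gives Ce⁴⁺(aq) + Cr²⁺(aq) → Ce³⁺(aq) + Cr³⁺(aq); thus Q = ([Ce³⁺(aq)]·[Cr³⁺(aq)]) / ([Ce⁴⁺(aq)]·[Cr²⁺(aq)]).
Isolating [Ce⁴⁺(aq)] in Q = 10^{−2.348} yields log [Ce⁴⁺(aq)] = 0.225, i.e. 1.7 M.

1.7 M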